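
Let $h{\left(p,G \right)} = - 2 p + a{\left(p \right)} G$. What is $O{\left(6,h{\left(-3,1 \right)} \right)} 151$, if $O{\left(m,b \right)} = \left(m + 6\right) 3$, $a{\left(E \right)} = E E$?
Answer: $5436$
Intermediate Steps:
$a{\left(E \right)} = E^{2}$
$h{\left(p,G \right)} = - 2 p + G p^{2}$ ($h{\left(p,G \right)} = - 2 p + p^{2} G = - 2 p + G p^{2}$)
$O{\left(m,b \right)} = 18 + 3 m$ ($O{\left(m,b \right)} = \left(6 + m\right) 3 = 18 + 3 m$)
$O{\left(6,h{\left(-3,1 \right)} \right)} 151 = \left(18 + 3 \cdot 6\right) 151 = \left(18 + 18\right) 151 = 36 \cdot 151 = 5436$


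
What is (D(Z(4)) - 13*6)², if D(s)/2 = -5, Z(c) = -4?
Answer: 7744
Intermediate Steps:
D(s) = -10 (D(s) = 2*(-5) = -10)
(D(Z(4)) - 13*6)² = (-10 - 13*6)² = (-10 - 78)² = (-88)² = 7744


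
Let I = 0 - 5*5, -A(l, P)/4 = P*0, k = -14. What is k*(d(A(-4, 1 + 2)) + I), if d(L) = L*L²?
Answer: 350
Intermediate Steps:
A(l, P) = 0 (A(l, P) = -4*P*0 = -4*0 = 0)
I = -25 (I = 0 - 25 = -25)
d(L) = L³
k*(d(A(-4, 1 + 2)) + I) = -14*(0³ - 25) = -14*(0 - 25) = -14*(-25) = 350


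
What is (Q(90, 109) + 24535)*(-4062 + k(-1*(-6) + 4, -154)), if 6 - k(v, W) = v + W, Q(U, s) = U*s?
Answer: -134357640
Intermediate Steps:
k(v, W) = 6 - W - v (k(v, W) = 6 - (v + W) = 6 - (W + v) = 6 + (-W - v) = 6 - W - v)
(Q(90, 109) + 24535)*(-4062 + k(-1*(-6) + 4, -154)) = (90*109 + 24535)*(-4062 + (6 - 1*(-154) - (-1*(-6) + 4))) = (9810 + 24535)*(-4062 + (6 + 154 - (6 + 4))) = 34345*(-4062 + (6 + 154 - 1*10)) = 34345*(-4062 + (6 + 154 - 10)) = 34345*(-4062 + 150) = 34345*(-3912) = -134357640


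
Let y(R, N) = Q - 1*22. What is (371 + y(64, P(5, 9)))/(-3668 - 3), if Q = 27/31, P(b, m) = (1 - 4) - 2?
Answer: -10846/113801 ≈ -0.095307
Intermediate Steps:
P(b, m) = -5 (P(b, m) = -3 - 2 = -5)
Q = 27/31 (Q = 27*(1/31) = 27/31 ≈ 0.87097)
y(R, N) = -655/31 (y(R, N) = 27/31 - 1*22 = 27/31 - 22 = -655/31)
(371 + y(64, P(5, 9)))/(-3668 - 3) = (371 - 655/31)/(-3668 - 3) = (10846/31)/(-3671) = (10846/31)*(-1/3671) = -10846/113801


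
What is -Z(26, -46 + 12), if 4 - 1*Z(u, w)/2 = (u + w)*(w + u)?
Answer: 120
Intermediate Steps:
Z(u, w) = 8 - 2*(u + w)² (Z(u, w) = 8 - 2*(u + w)*(w + u) = 8 - 2*(u + w)*(u + w) = 8 - 2*(u + w)²)
-Z(26, -46 + 12) = -(8 - 2*(26 + (-46 + 12))²) = -(8 - 2*(26 - 34)²) = -(8 - 2*(-8)²) = -(8 - 2*64) = -(8 - 128) = -1*(-120) = 120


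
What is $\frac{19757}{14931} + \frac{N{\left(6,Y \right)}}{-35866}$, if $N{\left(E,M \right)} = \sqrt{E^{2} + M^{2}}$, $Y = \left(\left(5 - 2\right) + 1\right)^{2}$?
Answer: $\frac{19757}{14931} - \frac{\sqrt{73}}{17933} \approx 1.3227$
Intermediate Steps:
$Y = 16$ ($Y = \left(3 + 1\right)^{2} = 4^{2} = 16$)
$\frac{19757}{14931} + \frac{N{\left(6,Y \right)}}{-35866} = \frac{19757}{14931} + \frac{\sqrt{6^{2} + 16^{2}}}{-35866} = 19757 \cdot \frac{1}{14931} + \sqrt{36 + 256} \left(- \frac{1}{35866}\right) = \frac{19757}{14931} + \sqrt{292} \left(- \frac{1}{35866}\right) = \frac{19757}{14931} + 2 \sqrt{73} \left(- \frac{1}{35866}\right) = \frac{19757}{14931} - \frac{\sqrt{73}}{17933}$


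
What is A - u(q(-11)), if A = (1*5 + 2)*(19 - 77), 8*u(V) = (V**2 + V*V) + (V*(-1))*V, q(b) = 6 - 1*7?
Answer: -3249/8 ≈ -406.13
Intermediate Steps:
q(b) = -1 (q(b) = 6 - 7 = -1)
u(V) = V**2/8 (u(V) = ((V**2 + V*V) + (V*(-1))*V)/8 = ((V**2 + V**2) + (-V)*V)/8 = (2*V**2 - V**2)/8 = V**2/8)
A = -406 (A = (5 + 2)*(-58) = 7*(-58) = -406)
A - u(q(-11)) = -406 - (-1)**2/8 = -406 - 1/8 = -3249/8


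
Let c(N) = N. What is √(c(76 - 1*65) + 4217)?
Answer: 2*√1057 ≈ 65.023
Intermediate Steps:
√(c(76 - 1*65) + 4217) = √((76 - 1*65) + 4217) = √((76 - 65) + 4217) = √(11 + 4217) = √4228 = 2*√1057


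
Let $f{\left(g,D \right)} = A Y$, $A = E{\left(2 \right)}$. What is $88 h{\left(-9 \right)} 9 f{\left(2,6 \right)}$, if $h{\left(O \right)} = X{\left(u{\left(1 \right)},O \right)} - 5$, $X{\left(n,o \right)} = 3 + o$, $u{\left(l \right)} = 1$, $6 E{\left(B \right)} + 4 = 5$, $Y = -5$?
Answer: $7260$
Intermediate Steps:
$E{\left(B \right)} = \frac{1}{6}$ ($E{\left(B \right)} = - \frac{2}{3} + \frac{1}{6} \cdot 5 = - \frac{2}{3} + \frac{5}{6} = \frac{1}{6}$)
$A = \frac{1}{6} \approx 0.16667$
$f{\left(g,D \right)} = - \frac{5}{6}$ ($f{\left(g,D \right)} = \frac{1}{6} \left(-5\right) = - \frac{5}{6}$)
$h{\left(O \right)} = -2 + O$ ($h{\left(O \right)} = \left(3 + O\right) - 5 = -2 + O$)
$88 h{\left(-9 \right)} 9 f{\left(2,6 \right)} = 88 \left(-2 - 9\right) 9 \left(- \frac{5}{6}\right) = 88 \left(-11\right) \left(- \frac{15}{2}\right) = \left(-968\right) \left(- \frac{15}{2}\right) = 7260$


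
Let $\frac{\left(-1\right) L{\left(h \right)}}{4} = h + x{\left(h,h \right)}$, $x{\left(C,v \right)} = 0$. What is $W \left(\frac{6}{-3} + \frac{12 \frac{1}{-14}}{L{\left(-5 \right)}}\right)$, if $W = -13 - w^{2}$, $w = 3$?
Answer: $\frac{1573}{35} \approx 44.943$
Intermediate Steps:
$L{\left(h \right)} = - 4 h$ ($L{\left(h \right)} = - 4 \left(h + 0\right) = - 4 h$)
$W = -22$ ($W = -13 - 3^{2} = -13 - 9 = -22$)
$W \left(\frac{6}{-3} + \frac{12 \frac{1}{-14}}{L{\left(-5 \right)}}\right) = - 22 \left(\frac{6}{-3} + \frac{12 \frac{1}{-14}}{\left(-4\right) \left(-5\right)}\right) = - 22 \left(6 \left(- \frac{1}{3}\right) + \frac{12 \left(- \frac{1}{14}\right)}{20}\right) = - 22 \left(-2 - \frac{3}{70}\right) = \left(-22\right) \left(- \frac{143}{70}\right) = \frac{1573}{35}$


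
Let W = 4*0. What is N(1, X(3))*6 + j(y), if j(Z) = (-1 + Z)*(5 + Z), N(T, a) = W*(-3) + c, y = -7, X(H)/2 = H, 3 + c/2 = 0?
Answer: -20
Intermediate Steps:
c = -6 (c = -6 + 2*0 = -6 + 0 = -6)
X(H) = 2*H
W = 0
N(T, a) = -6 (N(T, a) = 0*(-3) - 6 = 0 - 6 = -6)
N(1, X(3))*6 + j(y) = -6*6 + (-5 + (-7)² + 4*(-7)) = -36 + (-5 + 49 - 28) = -36 + 16 = -20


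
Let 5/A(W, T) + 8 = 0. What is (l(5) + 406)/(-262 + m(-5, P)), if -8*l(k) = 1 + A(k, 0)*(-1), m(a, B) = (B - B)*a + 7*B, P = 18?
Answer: -25971/8704 ≈ -2.9838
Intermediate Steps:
m(a, B) = 7*B (m(a, B) = 0*a + 7*B = 0 + 7*B = 7*B)
A(W, T) = -5/8 (A(W, T) = 5/(-8 + 0) = 5/(-8) = 5*(-⅛) = -5/8)
l(k) = -13/64 (l(k) = -(1 - 5/8*(-1))/8 = -(1 + 5/8)/8 = -⅛*13/8 = -13/64)
(l(5) + 406)/(-262 + m(-5, P)) = (-13/64 + 406)/(-262 + 7*18) = 25971/(64*(-262 + 126)) = (25971/64)/(-136) = (25971/64)*(-1/136) = -25971/8704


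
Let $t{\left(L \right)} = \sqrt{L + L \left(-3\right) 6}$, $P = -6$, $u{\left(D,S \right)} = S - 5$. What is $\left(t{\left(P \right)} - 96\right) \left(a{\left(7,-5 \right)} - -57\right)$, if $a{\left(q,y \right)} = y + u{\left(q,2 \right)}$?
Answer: $-4704 + 49 \sqrt{102} \approx -4209.1$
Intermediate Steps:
$u{\left(D,S \right)} = -5 + S$ ($u{\left(D,S \right)} = S - 5 = -5 + S$)
$a{\left(q,y \right)} = -3 + y$ ($a{\left(q,y \right)} = y + \left(-5 + 2\right) = y - 3 = -3 + y$)
$t{\left(L \right)} = \sqrt{17} \sqrt{- L}$ ($t{\left(L \right)} = \sqrt{L + - 3 L 6} = \sqrt{L - 18 L} = \sqrt{- 17 L} = \sqrt{17} \sqrt{- L}$)
$\left(t{\left(P \right)} - 96\right) \left(a{\left(7,-5 \right)} - -57\right) = \left(\sqrt{17} \sqrt{\left(-1\right) \left(-6\right)} - 96\right) \left(\left(-3 - 5\right) - -57\right) = \left(\sqrt{17} \sqrt{6} - 96\right) \left(-8 + 57\right) = \left(\sqrt{102} - 96\right) 49 = \left(-96 + \sqrt{102}\right) 49 = -4704 + 49 \sqrt{102}$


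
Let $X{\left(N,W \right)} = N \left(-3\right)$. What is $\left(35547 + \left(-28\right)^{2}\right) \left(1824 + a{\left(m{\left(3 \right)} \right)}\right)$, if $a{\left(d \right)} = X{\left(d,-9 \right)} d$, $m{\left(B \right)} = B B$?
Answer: $57439311$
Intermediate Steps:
$X{\left(N,W \right)} = - 3 N$
$m{\left(B \right)} = B^{2}$
$a{\left(d \right)} = - 3 d^{2}$ ($a{\left(d \right)} = - 3 d d = - 3 d^{2}$)
$\left(35547 + \left(-28\right)^{2}\right) \left(1824 + a{\left(m{\left(3 \right)} \right)}\right) = \left(35547 + \left(-28\right)^{2}\right) \left(1824 - 3 \left(3^{2}\right)^{2}\right) = \left(35547 + 784\right) \left(1824 - 3 \cdot 9^{2}\right) = 36331 \left(1824 - 243\right) = 36331 \cdot 1581 = 57439311$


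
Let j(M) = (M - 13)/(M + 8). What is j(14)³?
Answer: 1/10648 ≈ 9.3914e-5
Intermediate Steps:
j(M) = (-13 + M)/(8 + M)
j(14)³ = ((-13 + 14)/(8 + 14))³ = (1/22)³ = 1/10648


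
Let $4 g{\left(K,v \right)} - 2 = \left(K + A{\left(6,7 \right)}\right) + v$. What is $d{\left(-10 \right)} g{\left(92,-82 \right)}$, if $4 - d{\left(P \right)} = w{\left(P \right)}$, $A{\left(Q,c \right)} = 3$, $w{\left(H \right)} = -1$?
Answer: $\frac{75}{4} \approx 18.75$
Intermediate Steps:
$d{\left(P \right)} = 5$ ($d{\left(P \right)} = 4 - -1 = 4 + 1 = 5$)
$g{\left(K,v \right)} = \frac{5}{4} + \frac{K}{4} + \frac{v}{4}$ ($g{\left(K,v \right)} = \frac{1}{2} + \frac{\left(K + 3\right) + v}{4} = \frac{1}{2} + \frac{\left(3 + K\right) + v}{4} = \frac{1}{2} + \frac{3 + K + v}{4} = \frac{1}{2} + \left(\frac{3}{4} + \frac{K}{4} + \frac{v}{4}\right) = \frac{5}{4} + \frac{K}{4} + \frac{v}{4}$)
$d{\left(-10 \right)} g{\left(92,-82 \right)} = 5 \left(\frac{5}{4} + \frac{1}{4} \cdot 92 + \frac{1}{4} \left(-82\right)\right) = 5 \left(\frac{5}{4} + 23 - \frac{41}{2}\right) = 5 \cdot \frac{15}{4} = \frac{75}{4}$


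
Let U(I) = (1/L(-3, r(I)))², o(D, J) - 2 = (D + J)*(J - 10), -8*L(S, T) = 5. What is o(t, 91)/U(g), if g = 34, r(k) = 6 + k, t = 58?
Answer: 301775/64 ≈ 4715.2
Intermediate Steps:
L(S, T) = -5/8 (L(S, T) = -⅛*5 = -5/8)
o(D, J) = 2 + (-10 + J)*(D + J) (o(D, J) = 2 + (D + J)*(J - 10) = 2 + (D + J)*(-10 + J) = 2 + (-10 + J)*(D + J))
U(I) = 64/25 (U(I) = (1/(-5/8))² = (-8/5)² = 64/25)
o(t, 91)/U(g) = (2 + 91² - 10*58 - 10*91 + 58*91)/(64/25) = (2 + 8281 - 580 - 910 + 5278)*(25/64) = 12071*(25/64) = 301775/64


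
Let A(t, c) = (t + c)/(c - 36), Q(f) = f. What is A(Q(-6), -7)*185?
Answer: 2405/43 ≈ 55.930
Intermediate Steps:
A(t, c) = (c + t)/(-36 + c)
A(Q(-6), -7)*185 = ((-7 - 6)/(-36 - 7))*185 = (-13/(-43))*185 = -1/43*(-13)*185 = (13/43)*185 = 2405/43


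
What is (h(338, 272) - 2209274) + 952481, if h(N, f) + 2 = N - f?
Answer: -1256729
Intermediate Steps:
h(N, f) = -2 + N - f (h(N, f) = -2 + (N - f) = -2 + N - f)
(h(338, 272) - 2209274) + 952481 = ((-2 + 338 - 1*272) - 2209274) + 952481 = ((-2 + 338 - 272) - 2209274) + 952481 = (64 - 2209274) + 952481 = -2209210 + 952481 = -1256729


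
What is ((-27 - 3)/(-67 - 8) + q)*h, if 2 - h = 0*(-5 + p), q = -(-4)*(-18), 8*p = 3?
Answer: -716/5 ≈ -143.20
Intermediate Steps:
p = 3/8 (p = (⅛)*3 = 3/8 ≈ 0.37500)
q = -72 (q = -4*18 = -72)
h = 2 (h = 2 - 0*(-5 + 3/8) = 2 - 0*(-37)/8 = 2 - 1*0 = 2 + 0 = 2)
((-27 - 3)/(-67 - 8) + q)*h = ((-27 - 3)/(-67 - 8) - 72)*2 = (-30/(-75) - 72)*2 = (-30*(-1/75) - 72)*2 = (⅖ - 72)*2 = -358/5*2 = -716/5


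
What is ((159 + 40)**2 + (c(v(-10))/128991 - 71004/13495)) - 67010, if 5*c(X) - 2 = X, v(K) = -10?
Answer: -47720924633461/1740733545 ≈ -27414.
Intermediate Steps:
c(X) = 2/5 + X/5
((159 + 40)**2 + (c(v(-10))/128991 - 71004/13495)) - 67010 = ((159 + 40)**2 + ((2/5 + (1/5)*(-10))/128991 - 71004/13495)) - 67010 = (199**2 + ((2/5 - 2)*(1/128991) - 71004*1/13495)) - 67010 = (39601 + (-8/5*1/128991 - 71004/13495)) - 67010 = (39601 + (-8/644955 - 71004/13495)) - 67010 = (39601 - 9158898556/1740733545) - 67010 = 68925630216989/1740733545 - 67010 = -47720924633461/1740733545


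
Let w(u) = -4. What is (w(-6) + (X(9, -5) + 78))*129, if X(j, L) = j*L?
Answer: 3741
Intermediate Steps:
X(j, L) = L*j
(w(-6) + (X(9, -5) + 78))*129 = (-4 + (-5*9 + 78))*129 = (-4 + (-45 + 78))*129 = (-4 + 33)*129 = 29*129 = 3741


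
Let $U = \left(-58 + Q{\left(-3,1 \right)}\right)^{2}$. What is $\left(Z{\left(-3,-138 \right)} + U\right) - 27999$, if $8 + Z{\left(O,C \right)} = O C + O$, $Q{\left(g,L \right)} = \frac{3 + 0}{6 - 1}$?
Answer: $- \frac{607531}{25} \approx -24301.0$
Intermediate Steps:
$Q{\left(g,L \right)} = \frac{3}{5}$
$U = \frac{82369}{25}$ ($U = \left(-58 + \frac{3}{5}\right)^{2} = \left(- \frac{287}{5}\right)^{2} = \frac{82369}{25} \approx 3294.8$)
$Z{\left(O,C \right)} = -8 + O + C O$ ($Z{\left(O,C \right)} = -8 + \left(O C + O\right) = -8 + \left(C O + O\right) = -8 + \left(O + C O\right) = -8 + O + C O$)
$\left(Z{\left(-3,-138 \right)} + U\right) - 27999 = \left(\left(-8 - 3 - -414\right) + \frac{82369}{25}\right) - 27999 = \left(\left(-8 - 3 + 414\right) + \frac{82369}{25}\right) - 27999 = \left(403 + \frac{82369}{25}\right) - 27999 = \frac{92444}{25} - 27999 = - \frac{607531}{25}$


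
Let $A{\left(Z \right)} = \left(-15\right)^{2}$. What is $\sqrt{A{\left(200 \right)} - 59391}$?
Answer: $3 i \sqrt{6574} \approx 243.24 i$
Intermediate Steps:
$A{\left(Z \right)} = 225$
$\sqrt{A{\left(200 \right)} - 59391} = \sqrt{225 - 59391} = \sqrt{-59166} = 3 i \sqrt{6574}$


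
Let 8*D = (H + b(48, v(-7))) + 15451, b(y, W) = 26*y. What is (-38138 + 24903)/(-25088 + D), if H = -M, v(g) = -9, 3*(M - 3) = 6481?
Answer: 63528/111701 ≈ 0.56873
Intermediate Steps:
M = 6490/3 (M = 3 + (⅓)*6481 = 3 + 6481/3 = 6490/3 ≈ 2163.3)
H = -6490/3 (H = -1*6490/3 = -6490/3 ≈ -2163.3)
D = 43607/24 (D = ((-6490/3 + 26*48) + 15451)/8 = ((-6490/3 + 1248) + 15451)/8 = (-2746/3 + 15451)/8 = (⅛)*(43607/3) = 43607/24 ≈ 1817.0)
(-38138 + 24903)/(-25088 + D) = (-38138 + 24903)/(-25088 + 43607/24) = -13235/(-558505/24) = -13235*(-24/558505) = 63528/111701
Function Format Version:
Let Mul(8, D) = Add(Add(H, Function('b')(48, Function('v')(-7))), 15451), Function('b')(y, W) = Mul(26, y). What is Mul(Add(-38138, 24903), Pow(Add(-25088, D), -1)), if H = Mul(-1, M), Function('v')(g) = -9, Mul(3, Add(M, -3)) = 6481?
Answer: Rational(63528, 111701) ≈ 0.56873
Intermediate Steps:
M = Rational(6490, 3) (M = Add(3, Mul(Rational(1, 3), 6481)) = Add(3, Rational(6481, 3)) = Rational(6490, 3) ≈ 2163.3)
H = Rational(-6490, 3) (H = Mul(-1, Rational(6490, 3)) = Rational(-6490, 3) ≈ -2163.3)
D = Rational(43607, 24) (D = Mul(Rational(1, 8), Add(Add(Rational(-6490, 3), Mul(26, 48)), 15451)) = Mul(Rational(1, 8), Add(Add(Rational(-6490, 3), 1248), 15451)) = Mul(Rational(1, 8), Add(Rational(-2746, 3), 15451)) = Mul(Rational(1, 8), Rational(43607, 3)) = Rational(43607, 24) ≈ 1817.0)
Mul(Add(-38138, 24903), Pow(Add(-25088, D), -1)) = Mul(Add(-38138, 24903), Pow(Add(-25088, Rational(43607, 24)), -1)) = Mul(-13235, Pow(Rational(-558505, 24), -1)) = Mul(-13235, Rational(-24, 558505)) = Rational(63528, 111701)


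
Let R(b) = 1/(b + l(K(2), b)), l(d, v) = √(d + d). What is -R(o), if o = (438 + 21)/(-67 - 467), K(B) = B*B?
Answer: -27234/230063 - 63368*√2/230063 ≈ -0.50790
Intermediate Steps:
K(B) = B²
o = -153/178 (o = 459/(-534) = 459*(-1/534) = -153/178 ≈ -0.85955)
l(d, v) = √2*√d (l(d, v) = √(2*d) = √2*√d)
R(b) = 1/(b + 2*√2) (R(b) = 1/(b + √2*√(2²)) = 1/(b + √2*√4) = 1/(b + √2*2) = 1/(b + 2*√2))
-R(o) = -1/(-153/178 + 2*√2)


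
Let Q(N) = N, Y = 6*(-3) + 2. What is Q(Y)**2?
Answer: 256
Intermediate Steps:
Y = -16 (Y = -18 + 2 = -16)
Q(Y)**2 = (-16)**2 = 256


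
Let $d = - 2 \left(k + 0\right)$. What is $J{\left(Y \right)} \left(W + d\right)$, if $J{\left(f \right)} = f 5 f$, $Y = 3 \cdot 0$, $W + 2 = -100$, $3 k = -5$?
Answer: $0$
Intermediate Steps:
$k = - \frac{5}{3}$ ($k = \frac{1}{3} \left(-5\right) = - \frac{5}{3} \approx -1.6667$)
$W = -102$ ($W = -2 - 100 = -102$)
$Y = 0$
$J{\left(f \right)} = 5 f^{2}$ ($J{\left(f \right)} = 5 f f = 5 f^{2}$)
$d = \frac{10}{3}$ ($d = - 2 \left(- \frac{5}{3} + 0\right) = \left(-2\right) \left(- \frac{5}{3}\right) = \frac{10}{3} \approx 3.3333$)
$J{\left(Y \right)} \left(W + d\right) = 5 \cdot 0^{2} \left(-102 + \frac{10}{3}\right) = 5 \cdot 0 \left(- \frac{296}{3}\right) = 0 \left(- \frac{296}{3}\right) = 0$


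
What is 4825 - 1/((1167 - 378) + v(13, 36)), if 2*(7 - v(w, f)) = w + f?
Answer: 7444973/1543 ≈ 4825.0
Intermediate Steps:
v(w, f) = 7 - f/2 - w/2 (v(w, f) = 7 - (w + f)/2 = 7 - (f + w)/2 = 7 + (-f/2 - w/2) = 7 - f/2 - w/2)
4825 - 1/((1167 - 378) + v(13, 36)) = 4825 - 1/((1167 - 378) + (7 - ½*36 - ½*13)) = 4825 - 1/(789 + (7 - 18 - 13/2)) = 4825 - 1/(789 - 35/2) = 4825 - 1/1543/2 = 4825 - 1*2/1543 = 4825 - 2/1543 = 7444973/1543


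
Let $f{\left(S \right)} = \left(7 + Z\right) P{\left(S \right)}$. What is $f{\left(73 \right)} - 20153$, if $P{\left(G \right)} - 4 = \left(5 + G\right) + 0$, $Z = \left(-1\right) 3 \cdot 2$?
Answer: $-20071$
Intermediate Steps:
$Z = -6$ ($Z = \left(-3\right) 2 = -6$)
$P{\left(G \right)} = 9 + G$ ($P{\left(G \right)} = 4 + \left(\left(5 + G\right) + 0\right) = 4 + \left(5 + G\right) = 9 + G$)
$f{\left(S \right)} = 9 + S$ ($f{\left(S \right)} = \left(7 - 6\right) \left(9 + S\right) = 1 \left(9 + S\right) = 9 + S$)
$f{\left(73 \right)} - 20153 = \left(9 + 73\right) - 20153 = 82 - 20153 = -20071$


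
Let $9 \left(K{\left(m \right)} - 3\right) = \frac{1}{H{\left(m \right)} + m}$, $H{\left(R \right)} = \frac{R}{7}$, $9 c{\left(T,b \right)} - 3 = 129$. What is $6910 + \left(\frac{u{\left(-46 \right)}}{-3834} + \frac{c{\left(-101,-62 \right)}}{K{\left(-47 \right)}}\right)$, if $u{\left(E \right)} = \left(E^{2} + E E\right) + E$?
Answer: $\frac{134459349209}{19447965} \approx 6913.8$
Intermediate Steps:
$c{\left(T,b \right)} = \frac{44}{3}$ ($c{\left(T,b \right)} = \frac{1}{3} + \frac{1}{9} \cdot 129 = \frac{1}{3} + \frac{43}{3} = \frac{44}{3}$)
$u{\left(E \right)} = E + 2 E^{2}$ ($u{\left(E \right)} = \left(E^{2} + E^{2}\right) + E = 2 E^{2} + E = E + 2 E^{2}$)
$H{\left(R \right)} = \frac{R}{7}$ ($H{\left(R \right)} = R \frac{1}{7} = \frac{R}{7}$)
$K{\left(m \right)} = 3 + \frac{7}{72 m}$ ($K{\left(m \right)} = 3 + \frac{1}{9 \left(\frac{m}{7} + m\right)} = 3 + \frac{1}{9 \frac{8 m}{7}} = 3 + \frac{\frac{7}{8} \frac{1}{m}}{9} = 3 + \frac{7}{72 m}$)
$6910 + \left(\frac{u{\left(-46 \right)}}{-3834} + \frac{c{\left(-101,-62 \right)}}{K{\left(-47 \right)}}\right) = 6910 + \left(\frac{\left(-46\right) \left(1 + 2 \left(-46\right)\right)}{-3834} + \frac{44}{3 \left(3 + \frac{7}{72 \left(-47\right)}\right)}\right) = 6910 + \left(- 46 \left(1 - 92\right) \left(- \frac{1}{3834}\right) + \frac{44}{3 \left(3 + \frac{7}{72} \left(- \frac{1}{47}\right)\right)}\right) = 6910 + \left(\left(-46\right) \left(-91\right) \left(- \frac{1}{3834}\right) + \frac{44}{3 \left(3 - \frac{7}{3384}\right)}\right) = 6910 + \left(4186 \left(- \frac{1}{3834}\right) + \frac{44}{3 \cdot \frac{10145}{3384}}\right) = 6910 + \left(- \frac{2093}{1917} + \frac{44}{3} \cdot \frac{3384}{10145}\right) = 6910 + \left(- \frac{2093}{1917} + \frac{49632}{10145}\right) = 6910 + \frac{73911059}{19447965} = \frac{134459349209}{19447965}$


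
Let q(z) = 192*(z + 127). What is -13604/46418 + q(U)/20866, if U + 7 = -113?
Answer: -55368818/242139497 ≈ -0.22866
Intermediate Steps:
U = -120 (U = -7 - 113 = -120)
q(z) = 24384 + 192*z (q(z) = 192*(127 + z) = 24384 + 192*z)
-13604/46418 + q(U)/20866 = -13604/46418 + (24384 + 192*(-120))/20866 = -13604*1/46418 + (24384 - 23040)*(1/20866) = -6802/23209 + 1344*(1/20866) = -6802/23209 + 672/10433 = -55368818/242139497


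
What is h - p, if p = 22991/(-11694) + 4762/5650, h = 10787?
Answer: 356391584011/33035550 ≈ 10788.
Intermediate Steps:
p = -37106161/33035550 (p = 22991*(-1/11694) + 4762*(1/5650) = -22991/11694 + 2381/2825 = -37106161/33035550 ≈ -1.1232)
h - p = 10787 - 1*(-37106161/33035550) = 10787 + 37106161/33035550 = 356391584011/33035550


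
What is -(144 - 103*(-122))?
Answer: -12710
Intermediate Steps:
-(144 - 103*(-122)) = -(144 + 12566) = -1*12710 = -12710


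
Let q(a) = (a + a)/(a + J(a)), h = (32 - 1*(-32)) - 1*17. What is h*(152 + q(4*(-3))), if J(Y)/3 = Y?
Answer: 14335/2 ≈ 7167.5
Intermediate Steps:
J(Y) = 3*Y
h = 47 (h = (32 + 32) - 17 = 64 - 17 = 47)
q(a) = ½ (q(a) = (a + a)/(a + 3*a) = (2*a)/((4*a)) = (2*a)*(1/(4*a)) = ½)
h*(152 + q(4*(-3))) = 47*(152 + ½) = 47*(305/2) = 14335/2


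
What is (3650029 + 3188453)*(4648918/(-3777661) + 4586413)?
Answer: 118482915948486708150/3777661 ≈ 3.1364e+13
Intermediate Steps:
(3650029 + 3188453)*(4648918/(-3777661) + 4586413) = 6838482*(4648918*(-1/3777661) + 4586413) = 6838482*(-4648918/3777661 + 4586413) = 6838482*(17325908871075/3777661) = 118482915948486708150/3777661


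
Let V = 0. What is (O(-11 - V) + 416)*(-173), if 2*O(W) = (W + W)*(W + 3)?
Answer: -87192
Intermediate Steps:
O(W) = W*(3 + W) (O(W) = ((W + W)*(W + 3))/2 = ((2*W)*(3 + W))/2 = (2*W*(3 + W))/2 = W*(3 + W))
(O(-11 - V) + 416)*(-173) = ((-11 - 1*0)*(3 + (-11 - 1*0)) + 416)*(-173) = ((-11 + 0)*(3 + (-11 + 0)) + 416)*(-173) = (-11*(3 - 11) + 416)*(-173) = (-11*(-8) + 416)*(-173) = (88 + 416)*(-173) = 504*(-173) = -87192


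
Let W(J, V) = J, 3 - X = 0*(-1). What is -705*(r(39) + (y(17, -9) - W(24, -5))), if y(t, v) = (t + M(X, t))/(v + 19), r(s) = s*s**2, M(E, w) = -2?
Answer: -83608065/2 ≈ -4.1804e+7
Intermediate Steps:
X = 3 (X = 3 - 0*(-1) = 3 - 1*0 = 3 + 0 = 3)
r(s) = s**3
y(t, v) = (-2 + t)/(19 + v) (y(t, v) = (t - 2)/(v + 19) = (-2 + t)/(19 + v))
-705*(r(39) + (y(17, -9) - W(24, -5))) = -705*(39**3 + ((-2 + 17)/(19 - 9) - 1*24)) = -705*(59319 + (15/10 - 24)) = -705*(59319 + ((1/10)*15 - 24)) = -705*(59319 + (3/2 - 24)) = -705*(59319 - 45/2) = -705*118593/2 = -83608065/2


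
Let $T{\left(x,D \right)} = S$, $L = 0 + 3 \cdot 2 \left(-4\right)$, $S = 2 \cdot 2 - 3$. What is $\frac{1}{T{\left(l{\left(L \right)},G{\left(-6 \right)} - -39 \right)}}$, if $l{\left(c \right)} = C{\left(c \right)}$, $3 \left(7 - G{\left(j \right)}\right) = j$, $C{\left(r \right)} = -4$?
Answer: $1$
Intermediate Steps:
$G{\left(j \right)} = 7 - \frac{j}{3}$
$S = 1$ ($S = 4 - 3 = 1$)
$L = -24$ ($L = 0 + 6 \left(-4\right) = 0 - 24 = -24$)
$l{\left(c \right)} = -4$
$T{\left(x,D \right)} = 1$
$\frac{1}{T{\left(l{\left(L \right)},G{\left(-6 \right)} - -39 \right)}} = 1^{-1} = 1$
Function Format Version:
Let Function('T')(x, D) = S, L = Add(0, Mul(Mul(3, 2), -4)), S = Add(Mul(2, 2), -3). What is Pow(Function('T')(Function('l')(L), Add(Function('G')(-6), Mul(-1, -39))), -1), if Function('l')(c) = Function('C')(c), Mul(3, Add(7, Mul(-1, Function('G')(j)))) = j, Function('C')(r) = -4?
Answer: 1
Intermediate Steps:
Function('G')(j) = Add(7, Mul(Rational(-1, 3), j))
S = 1 (S = Add(4, -3) = 1)
L = -24 (L = Add(0, Mul(6, -4)) = Add(0, -24) = -24)
Function('l')(c) = -4
Function('T')(x, D) = 1
Pow(Function('T')(Function('l')(L), Add(Function('G')(-6), Mul(-1, -39))), -1) = Pow(1, -1) = 1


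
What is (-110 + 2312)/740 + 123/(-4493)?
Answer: 4901283/1662410 ≈ 2.9483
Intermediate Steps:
(-110 + 2312)/740 + 123/(-4493) = 2202*(1/740) + 123*(-1/4493) = 1101/370 - 123/4493 = 4901283/1662410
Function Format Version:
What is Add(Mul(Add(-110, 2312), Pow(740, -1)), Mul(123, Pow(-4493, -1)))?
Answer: Rational(4901283, 1662410) ≈ 2.9483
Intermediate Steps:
Add(Mul(Add(-110, 2312), Pow(740, -1)), Mul(123, Pow(-4493, -1))) = Add(Mul(2202, Rational(1, 740)), Mul(123, Rational(-1, 4493))) = Add(Rational(1101, 370), Rational(-123, 4493)) = Rational(4901283, 1662410)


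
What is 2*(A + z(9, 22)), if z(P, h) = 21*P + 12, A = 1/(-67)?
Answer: 26932/67 ≈ 401.97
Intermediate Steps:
A = -1/67 ≈ -0.014925
z(P, h) = 12 + 21*P
2*(A + z(9, 22)) = 2*(-1/67 + (12 + 21*9)) = 2*(-1/67 + (12 + 189)) = 2*(-1/67 + 201) = 2*(13466/67) = 26932/67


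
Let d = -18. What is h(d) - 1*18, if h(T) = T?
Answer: -36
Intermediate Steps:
h(d) - 1*18 = -18 - 1*18 = -18 - 18 = -36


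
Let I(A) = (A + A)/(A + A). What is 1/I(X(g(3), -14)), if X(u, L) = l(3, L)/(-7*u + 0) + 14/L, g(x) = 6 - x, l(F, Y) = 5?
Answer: 1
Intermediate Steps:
X(u, L) = 14/L - 5/(7*u) (X(u, L) = 5/(-7*u + 0) + 14/L = 5/((-7*u)) + 14/L = 5*(-1/(7*u)) + 14/L = -5/(7*u) + 14/L = 14/L - 5/(7*u))
I(A) = 1 (I(A) = (2*A)/((2*A)) = (2*A)*(1/(2*A)) = 1)
1/I(X(g(3), -14)) = 1/1 = 1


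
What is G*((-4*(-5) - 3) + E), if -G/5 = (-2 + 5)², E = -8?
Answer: -405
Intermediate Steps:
G = -45 (G = -5*(-2 + 5)² = -5*3² = -5*9 = -45)
G*((-4*(-5) - 3) + E) = -45*((-4*(-5) - 3) - 8) = -45*((20 - 3) - 8) = -45*(17 - 8) = -45*9 = -405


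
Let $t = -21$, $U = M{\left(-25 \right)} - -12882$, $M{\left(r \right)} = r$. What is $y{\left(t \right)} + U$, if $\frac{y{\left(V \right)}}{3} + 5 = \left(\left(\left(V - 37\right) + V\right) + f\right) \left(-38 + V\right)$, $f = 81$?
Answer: $12488$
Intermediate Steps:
$U = 12857$ ($U = -25 - -12882 = -25 + 12882 = 12857$)
$y{\left(V \right)} = -15 + 3 \left(-38 + V\right) \left(44 + 2 V\right)$ ($y{\left(V \right)} = -15 + 3 \left(\left(\left(V - 37\right) + V\right) + 81\right) \left(-38 + V\right) = -15 + 3 \left(\left(\left(-37 + V\right) + V\right) + 81\right) \left(-38 + V\right) = -15 + 3 \left(\left(-37 + 2 V\right) + 81\right) \left(-38 + V\right) = -15 + 3 \left(44 + 2 V\right) \left(-38 + V\right) = -15 + 3 \left(-38 + V\right) \left(44 + 2 V\right)$)
$y{\left(t \right)} + U = \left(-5031 - -2016 + 6 \left(-21\right)^{2}\right) + 12857 = \left(-5031 + 2016 + 6 \cdot 441\right) + 12857 = \left(-5031 + 2016 + 2646\right) + 12857 = -369 + 12857 = 12488$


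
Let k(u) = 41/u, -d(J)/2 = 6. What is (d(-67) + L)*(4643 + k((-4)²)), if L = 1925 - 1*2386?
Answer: -35157617/16 ≈ -2.1974e+6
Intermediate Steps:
L = -461 (L = 1925 - 2386 = -461)
d(J) = -12 (d(J) = -2*6 = -12)
(d(-67) + L)*(4643 + k((-4)²)) = (-12 - 461)*(4643 + 41/((-4)²)) = -473*(4643 + 41/16) = -473*74329/16 = -35157617/16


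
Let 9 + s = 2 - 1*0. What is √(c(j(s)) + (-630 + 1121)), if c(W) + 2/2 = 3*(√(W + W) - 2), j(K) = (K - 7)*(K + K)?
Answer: √(484 + 42*√2) ≈ 23.311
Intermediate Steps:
s = -7 (s = -9 + (2 - 1*0) = -9 + (2 + 0) = -9 + 2 = -7)
j(K) = 2*K*(-7 + K) (j(K) = (-7 + K)*(2*K) = 2*K*(-7 + K))
c(W) = -7 + 3*√2*√W (c(W) = -1 + 3*(√(W + W) - 2) = -1 + 3*(√(2*W) - 2) = -1 + 3*(√2*√W - 2) = -1 + 3*(-2 + √2*√W) = -1 + (-6 + 3*√2*√W) = -7 + 3*√2*√W)
√(c(j(s)) + (-630 + 1121)) = √((-7 + 3*√2*√(2*(-7)*(-7 - 7))) + (-630 + 1121)) = √((-7 + 3*√2*√(2*(-7)*(-14))) + 491) = √((-7 + 3*√2*√196) + 491) = √((-7 + 3*√2*14) + 491) = √((-7 + 42*√2) + 491) = √(484 + 42*√2)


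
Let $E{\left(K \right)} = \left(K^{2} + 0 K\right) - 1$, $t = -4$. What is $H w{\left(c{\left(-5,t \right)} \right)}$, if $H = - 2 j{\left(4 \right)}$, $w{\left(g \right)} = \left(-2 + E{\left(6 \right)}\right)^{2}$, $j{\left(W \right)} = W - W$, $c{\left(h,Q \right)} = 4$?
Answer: $0$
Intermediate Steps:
$E{\left(K \right)} = -1 + K^{2}$ ($E{\left(K \right)} = \left(K^{2} + 0\right) - 1 = K^{2} - 1 = -1 + K^{2}$)
$j{\left(W \right)} = 0$
$w{\left(g \right)} = 1089$ ($w{\left(g \right)} = \left(-2 - \left(1 - 6^{2}\right)\right)^{2} = \left(-2 + \left(-1 + 36\right)\right)^{2} = \left(-2 + 35\right)^{2} = 33^{2} = 1089$)
$H = 0$ ($H = \left(-2\right) 0 = 0$)
$H w{\left(c{\left(-5,t \right)} \right)} = 0 \cdot 1089 = 0$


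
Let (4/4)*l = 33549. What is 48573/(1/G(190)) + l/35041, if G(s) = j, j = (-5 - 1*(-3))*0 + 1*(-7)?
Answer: -11914291902/35041 ≈ -3.4001e+5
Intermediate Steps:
l = 33549
j = -7 (j = (-5 + 3)*0 - 7 = -2*0 - 7 = 0 - 7 = -7)
G(s) = -7
48573/(1/G(190)) + l/35041 = 48573/(1/(-7)) + 33549/35041 = 48573/(-⅐) + 33549*(1/35041) = 48573*(-7) + 33549/35041 = -340011 + 33549/35041 = -11914291902/35041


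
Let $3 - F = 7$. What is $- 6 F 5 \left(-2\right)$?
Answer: $-240$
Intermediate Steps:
$F = -4$ ($F = 3 - 7 = -4$)
$- 6 F 5 \left(-2\right) = \left(-6\right) \left(-4\right) 5 \left(-2\right) = 24 \left(-10\right) = -240$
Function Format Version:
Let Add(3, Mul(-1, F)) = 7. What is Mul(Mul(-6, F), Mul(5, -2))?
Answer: -240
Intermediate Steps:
F = -4 (F = Add(3, Mul(-1, 7)) = Add(3, -7) = -4)
Mul(Mul(-6, F), Mul(5, -2)) = Mul(Mul(-6, -4), Mul(5, -2)) = Mul(24, -10) = -240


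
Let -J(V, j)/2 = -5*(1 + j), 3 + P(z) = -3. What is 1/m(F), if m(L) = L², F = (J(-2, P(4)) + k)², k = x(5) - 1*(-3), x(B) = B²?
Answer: 1/234256 ≈ 4.2688e-6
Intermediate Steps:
P(z) = -6 (P(z) = -3 - 3 = -6)
k = 28 (k = 5² - 1*(-3) = 25 + 3 = 28)
J(V, j) = 10 + 10*j (J(V, j) = -(-10)*(1 + j) = -2*(-5 - 5*j) = 10 + 10*j)
F = 484 (F = ((10 + 10*(-6)) + 28)² = ((10 - 60) + 28)² = (-50 + 28)² = (-22)² = 484)
1/m(F) = 1/(484²) = 1/234256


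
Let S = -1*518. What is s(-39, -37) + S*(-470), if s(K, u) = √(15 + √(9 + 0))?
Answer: 243460 + 3*√2 ≈ 2.4346e+5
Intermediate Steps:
S = -518
s(K, u) = 3*√2 (s(K, u) = √(15 + √9) = √(15 + 3) = √18 = 3*√2)
s(-39, -37) + S*(-470) = 3*√2 - 518*(-470) = 3*√2 + 243460 = 243460 + 3*√2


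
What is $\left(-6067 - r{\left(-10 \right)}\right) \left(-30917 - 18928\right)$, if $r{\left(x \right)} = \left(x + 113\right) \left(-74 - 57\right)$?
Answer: $-370148970$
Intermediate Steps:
$r{\left(x \right)} = -14803 - 131 x$ ($r{\left(x \right)} = \left(113 + x\right) \left(-131\right) = -14803 - 131 x$)
$\left(-6067 - r{\left(-10 \right)}\right) \left(-30917 - 18928\right) = \left(-6067 - \left(-14803 - -1310\right)\right) \left(-30917 - 18928\right) = \left(-6067 - \left(-14803 + 1310\right)\right) \left(-49845\right) = \left(-6067 - -13493\right) \left(-49845\right) = \left(-6067 + 13493\right) \left(-49845\right) = 7426 \left(-49845\right) = -370148970$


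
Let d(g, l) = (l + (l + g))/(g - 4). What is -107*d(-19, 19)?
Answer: 2033/23 ≈ 88.391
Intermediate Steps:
d(g, l) = (g + 2*l)/(-4 + g) (d(g, l) = (l + (g + l))/(-4 + g) = (g + 2*l)/(-4 + g))
-107*d(-19, 19) = -107*(-19 + 2*19)/(-4 - 19) = -107*(-19 + 38)/(-23) = -(-107)*19/23 = -107*(-19/23) = 2033/23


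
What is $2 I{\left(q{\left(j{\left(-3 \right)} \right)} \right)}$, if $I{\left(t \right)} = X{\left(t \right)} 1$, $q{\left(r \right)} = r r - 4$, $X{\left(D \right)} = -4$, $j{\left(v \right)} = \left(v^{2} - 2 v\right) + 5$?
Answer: $-8$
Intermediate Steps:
$j{\left(v \right)} = 5 + v^{2} - 2 v$
$q{\left(r \right)} = -4 + r^{2}$ ($q{\left(r \right)} = r^{2} - 4 = -4 + r^{2}$)
$I{\left(t \right)} = -4$ ($I{\left(t \right)} = \left(-4\right) 1 = -4$)
$2 I{\left(q{\left(j{\left(-3 \right)} \right)} \right)} = 2 \left(-4\right) = -8$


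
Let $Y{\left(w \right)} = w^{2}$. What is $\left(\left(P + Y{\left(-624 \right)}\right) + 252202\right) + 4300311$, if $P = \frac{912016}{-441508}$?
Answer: $\frac{545470654149}{110377} \approx 4.9419 \cdot 10^{6}$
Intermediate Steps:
$P = - \frac{228004}{110377}$ ($P = 912016 \left(- \frac{1}{441508}\right) = - \frac{228004}{110377} \approx -2.0657$)
$\left(\left(P + Y{\left(-624 \right)}\right) + 252202\right) + 4300311 = \left(\left(- \frac{228004}{110377} + \left(-624\right)^{2}\right) + 252202\right) + 4300311 = \left(\left(- \frac{228004}{110377} + 389376\right) + 252202\right) + 4300311 = \left(\frac{42977926748}{110377} + 252202\right) + 4300311 = \frac{70815226902}{110377} + 4300311 = \frac{545470654149}{110377}$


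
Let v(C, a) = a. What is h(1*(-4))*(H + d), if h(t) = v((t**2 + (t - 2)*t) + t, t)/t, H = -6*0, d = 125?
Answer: 125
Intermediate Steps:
H = 0
h(t) = 1 (h(t) = t/t = 1)
h(1*(-4))*(H + d) = 1*(0 + 125) = 1*125 = 125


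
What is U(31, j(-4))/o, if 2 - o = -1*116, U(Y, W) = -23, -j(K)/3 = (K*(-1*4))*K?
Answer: -23/118 ≈ -0.19492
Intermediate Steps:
j(K) = 12*K² (j(K) = -3*K*(-1*4)*K = -3*K*(-4)*K = -3*(-4*K)*K = -(-12)*K² = 12*K²)
o = 118 (o = 2 - (-1)*116 = 2 - 1*(-116) = 2 + 116 = 118)
U(31, j(-4))/o = -23/118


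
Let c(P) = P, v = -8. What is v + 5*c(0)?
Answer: -8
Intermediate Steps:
v + 5*c(0) = -8 + 5*0 = -8 + 0 = -8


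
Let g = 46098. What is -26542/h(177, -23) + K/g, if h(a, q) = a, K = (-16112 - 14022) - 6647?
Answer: -410014451/2719782 ≈ -150.75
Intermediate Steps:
K = -36781 (K = -30134 - 6647 = -36781)
-26542/h(177, -23) + K/g = -26542/177 - 36781/46098 = -410014451/2719782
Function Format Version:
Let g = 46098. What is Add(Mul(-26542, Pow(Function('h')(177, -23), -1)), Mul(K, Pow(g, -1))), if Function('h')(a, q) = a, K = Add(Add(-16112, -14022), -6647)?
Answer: Rational(-410014451, 2719782) ≈ -150.75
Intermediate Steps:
K = -36781 (K = Add(-30134, -6647) = -36781)
Add(Mul(-26542, Pow(Function('h')(177, -23), -1)), Mul(K, Pow(g, -1))) = Add(Mul(-26542, Pow(177, -1)), Mul(-36781, Pow(46098, -1))) = Add(Mul(-26542, Rational(1, 177)), Mul(-36781, Rational(1, 46098))) = Add(Rational(-26542, 177), Rational(-36781, 46098)) = Rational(-410014451, 2719782)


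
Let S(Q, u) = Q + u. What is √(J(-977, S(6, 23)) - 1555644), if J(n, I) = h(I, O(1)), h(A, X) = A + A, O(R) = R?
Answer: I*√1555586 ≈ 1247.2*I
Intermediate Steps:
h(A, X) = 2*A
J(n, I) = 2*I
√(J(-977, S(6, 23)) - 1555644) = √(2*(6 + 23) - 1555644) = √(2*29 - 1555644) = √(58 - 1555644) = √(-1555586) = I*√1555586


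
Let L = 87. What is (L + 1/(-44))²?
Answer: 14645929/1936 ≈ 7565.0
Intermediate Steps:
(L + 1/(-44))² = (87 + 1/(-44))² = (87 - 1/44)² = (3827/44)² = 14645929/1936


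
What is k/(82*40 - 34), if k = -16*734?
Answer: -5872/1623 ≈ -3.6180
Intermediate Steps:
k = -11744
k/(82*40 - 34) = -11744/(82*40 - 34) = -11744/(3280 - 34) = -11744/3246 = -11744*1/3246 = -5872/1623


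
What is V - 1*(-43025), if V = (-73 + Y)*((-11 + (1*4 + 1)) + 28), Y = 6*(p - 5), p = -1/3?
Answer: 40715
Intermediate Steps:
p = -⅓ (p = -1*⅓ = -⅓ ≈ -0.33333)
Y = -32 (Y = 6*(-⅓ - 5) = 6*(-16/3) = -32)
V = -2310 (V = (-73 - 32)*((-11 + (1*4 + 1)) + 28) = -105*((-11 + (4 + 1)) + 28) = -105*((-11 + 5) + 28) = -105*(-6 + 28) = -105*22 = -2310)
V - 1*(-43025) = -2310 - 1*(-43025) = -2310 + 43025 = 40715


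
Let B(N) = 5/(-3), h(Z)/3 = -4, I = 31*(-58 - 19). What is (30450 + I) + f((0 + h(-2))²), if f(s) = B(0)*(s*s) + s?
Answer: -6353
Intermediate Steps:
I = -2387 (I = 31*(-77) = -2387)
h(Z) = -12 (h(Z) = 3*(-4) = -12)
B(N) = -5/3 (B(N) = 5*(-⅓) = -5/3)
f(s) = s - 5*s²/3 (f(s) = -5*s*s/3 + s = -5*s²/3 + s = s - 5*s²/3)
(30450 + I) + f((0 + h(-2))²) = (30450 - 2387) + (0 - 12)²*(3 - 5*(0 - 12)²)/3 = 28063 + (⅓)*(-12)²*(3 - 5*(-12)²) = 28063 + (⅓)*144*(3 - 5*144) = 28063 + (⅓)*144*(3 - 720) = 28063 + (⅓)*144*(-717) = 28063 - 34416 = -6353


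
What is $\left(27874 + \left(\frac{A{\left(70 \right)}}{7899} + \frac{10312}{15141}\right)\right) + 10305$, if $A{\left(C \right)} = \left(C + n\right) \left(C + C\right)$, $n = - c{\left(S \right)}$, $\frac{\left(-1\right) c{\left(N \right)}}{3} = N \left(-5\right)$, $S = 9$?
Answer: $\frac{1522034897083}{39866253} \approx 38179.0$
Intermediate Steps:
$c{\left(N \right)} = 15 N$ ($c{\left(N \right)} = - 3 N \left(-5\right) = - 3 \left(- 5 N\right) = 15 N$)
$n = -135$ ($n = - 15 \cdot 9 = \left(-1\right) 135 = -135$)
$A{\left(C \right)} = 2 C \left(-135 + C\right)$ ($A{\left(C \right)} = \left(C - 135\right) \left(C + C\right) = \left(-135 + C\right) 2 C = 2 C \left(-135 + C\right)$)
$\left(27874 + \left(\frac{A{\left(70 \right)}}{7899} + \frac{10312}{15141}\right)\right) + 10305 = \left(27874 + \left(\frac{2 \cdot 70 \left(-135 + 70\right)}{7899} + \frac{10312}{15141}\right)\right) + 10305 = \left(27874 + \left(2 \cdot 70 \left(-65\right) \frac{1}{7899} + 10312 \cdot \frac{1}{15141}\right)\right) + 10305 = \left(27874 + \left(\left(-9100\right) \frac{1}{7899} + \frac{10312}{15141}\right)\right) + 10305 = \left(27874 + \left(- \frac{9100}{7899} + \frac{10312}{15141}\right)\right) + 10305 = \left(27874 - \frac{18776204}{39866253}\right) + 10305 = \frac{1111213159918}{39866253} + 10305 = \frac{1522034897083}{39866253}$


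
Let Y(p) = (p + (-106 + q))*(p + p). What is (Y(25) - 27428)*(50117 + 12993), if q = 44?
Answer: -1847734580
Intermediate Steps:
Y(p) = 2*p*(-62 + p) (Y(p) = (p + (-106 + 44))*(p + p) = (p - 62)*(2*p) = (-62 + p)*(2*p) = 2*p*(-62 + p))
(Y(25) - 27428)*(50117 + 12993) = (2*25*(-62 + 25) - 27428)*(50117 + 12993) = (2*25*(-37) - 27428)*63110 = (-1850 - 27428)*63110 = -29278*63110 = -1847734580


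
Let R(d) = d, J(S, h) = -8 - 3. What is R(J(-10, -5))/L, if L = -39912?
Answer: 11/39912 ≈ 0.00027561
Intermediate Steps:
J(S, h) = -11
R(J(-10, -5))/L = -11/(-39912) = -11*(-1/39912) = 11/39912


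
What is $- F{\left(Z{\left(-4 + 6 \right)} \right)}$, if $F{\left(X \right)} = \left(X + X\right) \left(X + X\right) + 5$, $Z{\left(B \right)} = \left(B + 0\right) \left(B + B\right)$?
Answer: $-261$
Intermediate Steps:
$Z{\left(B \right)} = 2 B^{2}$ ($Z{\left(B \right)} = B 2 B = 2 B^{2}$)
$F{\left(X \right)} = 5 + 4 X^{2}$ ($F{\left(X \right)} = 2 X 2 X + 5 = 4 X^{2} + 5 = 5 + 4 X^{2}$)
$- F{\left(Z{\left(-4 + 6 \right)} \right)} = - (5 + 4 \left(2 \left(-4 + 6\right)^{2}\right)^{2}) = - (5 + 4 \left(2 \cdot 2^{2}\right)^{2}) = - (5 + 4 \left(2 \cdot 4\right)^{2}) = - (5 + 4 \cdot 8^{2}) = - (5 + 4 \cdot 64) = - (5 + 256) = \left(-1\right) 261 = -261$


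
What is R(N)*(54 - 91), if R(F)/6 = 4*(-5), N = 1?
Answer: 4440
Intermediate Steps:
R(F) = -120 (R(F) = 6*(4*(-5)) = 6*(-20) = -120)
R(N)*(54 - 91) = -120*(54 - 91) = -120*(-37) = 4440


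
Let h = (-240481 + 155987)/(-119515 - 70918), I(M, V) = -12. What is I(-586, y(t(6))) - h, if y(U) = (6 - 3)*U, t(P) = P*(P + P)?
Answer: -2369690/190433 ≈ -12.444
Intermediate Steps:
t(P) = 2*P² (t(P) = P*(2*P) = 2*P²)
y(U) = 3*U
h = 84494/190433 (h = -84494/(-190433) = -84494*(-1/190433) = 84494/190433 ≈ 0.44369)
I(-586, y(t(6))) - h = -12 - 1*84494/190433 = -12 - 84494/190433 = -2369690/190433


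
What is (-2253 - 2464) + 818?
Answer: -3899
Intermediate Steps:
(-2253 - 2464) + 818 = -4717 + 818 = -3899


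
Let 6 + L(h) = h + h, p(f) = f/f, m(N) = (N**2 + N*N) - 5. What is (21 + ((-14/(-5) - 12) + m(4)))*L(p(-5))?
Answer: -776/5 ≈ -155.20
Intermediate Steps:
m(N) = -5 + 2*N**2 (m(N) = (N**2 + N**2) - 5 = 2*N**2 - 5 = -5 + 2*N**2)
p(f) = 1
L(h) = -6 + 2*h (L(h) = -6 + (h + h) = -6 + 2*h)
(21 + ((-14/(-5) - 12) + m(4)))*L(p(-5)) = (21 + ((-14/(-5) - 12) + (-5 + 2*4**2)))*(-6 + 2*1) = (21 + ((-14*(-1/5) - 12) + (-5 + 2*16)))*(-6 + 2) = (21 + ((14/5 - 12) + (-5 + 32)))*(-4) = (21 + (-46/5 + 27))*(-4) = (21 + 89/5)*(-4) = (194/5)*(-4) = -776/5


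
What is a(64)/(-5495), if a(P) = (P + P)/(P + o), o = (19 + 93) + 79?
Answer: -128/1401225 ≈ -9.1349e-5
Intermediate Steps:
o = 191 (o = 112 + 79 = 191)
a(P) = 2*P/(191 + P) (a(P) = (P + P)/(P + 191) = (2*P)/(191 + P) = 2*P/(191 + P))
a(64)/(-5495) = (2*64/(191 + 64))/(-5495) = (2*64/255)*(-1/5495) = (2*64*(1/255))*(-1/5495) = (128/255)*(-1/5495) = -128/1401225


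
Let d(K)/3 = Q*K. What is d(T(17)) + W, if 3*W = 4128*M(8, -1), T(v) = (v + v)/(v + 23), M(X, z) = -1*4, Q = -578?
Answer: -69779/10 ≈ -6977.9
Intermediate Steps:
M(X, z) = -4
T(v) = 2*v/(23 + v) (T(v) = (2*v)/(23 + v) = 2*v/(23 + v))
W = -5504 (W = (4128*(-4))/3 = (1/3)*(-16512) = -5504)
d(K) = -1734*K (d(K) = 3*(-578*K) = -1734*K)
d(T(17)) + W = -3468*17/(23 + 17) - 5504 = -3468*17/40 - 5504 = -1734*17/20 - 5504 = -14739/10 - 5504 = -69779/10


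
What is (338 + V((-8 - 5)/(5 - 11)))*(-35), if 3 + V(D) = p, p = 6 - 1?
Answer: -11900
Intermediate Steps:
p = 5
V(D) = 2 (V(D) = -3 + 5 = 2)
(338 + V((-8 - 5)/(5 - 11)))*(-35) = (338 + 2)*(-35) = 340*(-35) = -11900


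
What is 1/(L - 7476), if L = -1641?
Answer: -1/9117 ≈ -0.00010969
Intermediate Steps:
1/(L - 7476) = 1/(-1641 - 7476) = 1/(-9117) = -1/9117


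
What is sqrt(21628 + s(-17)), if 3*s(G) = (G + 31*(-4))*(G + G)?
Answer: 7*sqrt(474) ≈ 152.40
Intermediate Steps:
s(G) = 2*G*(-124 + G)/3 (s(G) = ((G + 31*(-4))*(G + G))/3 = ((G - 124)*(2*G))/3 = ((-124 + G)*(2*G))/3 = (2*G*(-124 + G))/3 = 2*G*(-124 + G)/3)
sqrt(21628 + s(-17)) = sqrt(21628 + (2/3)*(-17)*(-124 - 17)) = sqrt(21628 + (2/3)*(-17)*(-141)) = sqrt(21628 + 1598) = sqrt(23226) = 7*sqrt(474)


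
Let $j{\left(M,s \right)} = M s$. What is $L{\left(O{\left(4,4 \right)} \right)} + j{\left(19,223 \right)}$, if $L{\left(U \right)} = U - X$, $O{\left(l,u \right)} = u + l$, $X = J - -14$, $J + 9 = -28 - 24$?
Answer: $4292$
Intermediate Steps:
$J = -61$ ($J = -9 - 52 = -61$)
$X = -47$ ($X = -61 - -14 = -61 + 14 = -47$)
$O{\left(l,u \right)} = l + u$
$L{\left(U \right)} = 47 + U$ ($L{\left(U \right)} = U - -47 = U + 47 = 47 + U$)
$L{\left(O{\left(4,4 \right)} \right)} + j{\left(19,223 \right)} = \left(47 + \left(4 + 4\right)\right) + 19 \cdot 223 = \left(47 + 8\right) + 4237 = 55 + 4237 = 4292$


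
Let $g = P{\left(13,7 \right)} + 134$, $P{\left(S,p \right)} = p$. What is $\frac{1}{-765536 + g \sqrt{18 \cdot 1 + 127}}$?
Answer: $- \frac{16288}{12468989033} - \frac{3 \sqrt{145}}{12468989033} \approx -1.3092 \cdot 10^{-6}$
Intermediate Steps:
$g = 141$ ($g = 7 + 134 = 141$)
$\frac{1}{-765536 + g \sqrt{18 \cdot 1 + 127}} = \frac{1}{-765536 + 141 \sqrt{18 \cdot 1 + 127}} = \frac{1}{-765536 + 141 \sqrt{18 + 127}} = \frac{1}{-765536 + 141 \sqrt{145}}$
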